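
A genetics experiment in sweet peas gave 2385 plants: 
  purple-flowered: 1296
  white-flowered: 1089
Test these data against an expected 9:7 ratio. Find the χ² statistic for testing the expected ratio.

The 9:7 ratio has 16 parts, so with N = 2385 the expected counts are:
  purple-flowered: 2385 × 9/16 = 1341.5625
  white-flowered: 2385 × 7/16 = 1043.4375
χ² = Σ (O − E)² / E
  purple-flowered: (1296 − 1341.5625)² / 1341.5625 = 1.5474
  white-flowered: (1089 − 1043.4375)² / 1043.4375 = 1.9895
χ² = 1.5474 + 1.9895 = 3.5369 ≈ 3.537

3.537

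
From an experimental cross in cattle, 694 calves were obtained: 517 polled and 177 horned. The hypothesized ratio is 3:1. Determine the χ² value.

The 3:1 ratio has 4 parts, so with N = 694 the expected counts are:
  polled: 694 × 3/4 = 520.5
  horned: 694 × 1/4 = 173.5
χ² = Σ (O − E)² / E
  polled: (517 − 520.5)² / 520.5 = 0.0235
  horned: (177 − 173.5)² / 173.5 = 0.0706
χ² = 0.0235 + 0.0706 = 0.0941 ≈ 0.094

0.094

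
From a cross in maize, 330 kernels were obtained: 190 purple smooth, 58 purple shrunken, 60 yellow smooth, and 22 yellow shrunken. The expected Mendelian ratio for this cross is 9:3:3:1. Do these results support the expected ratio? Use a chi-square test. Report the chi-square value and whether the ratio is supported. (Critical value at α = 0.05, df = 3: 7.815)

0.494; consistent

The 9:3:3:1 ratio has 16 parts, so with N = 330 the expected counts are:
  purple smooth: 330 × 9/16 = 185.625
  purple shrunken: 330 × 3/16 = 61.875
  yellow smooth: 330 × 3/16 = 61.875
  yellow shrunken: 330 × 1/16 = 20.625
χ² = Σ (O − E)² / E
  purple smooth: (190 − 185.625)² / 185.625 = 0.1031
  purple shrunken: (58 − 61.875)² / 61.875 = 0.2427
  yellow smooth: (60 − 61.875)² / 61.875 = 0.0568
  yellow shrunken: (22 − 20.625)² / 20.625 = 0.0917
χ² = 0.1031 + 0.2427 + 0.0568 + 0.0917 = 0.4943 ≈ 0.494
Degrees of freedom = 4 − 1 = 3; critical value at α = 0.05 is 7.815.
Since 0.494 < 7.815, we fail to reject the null hypothesis — the data are consistent with the 9:3:3:1 ratio.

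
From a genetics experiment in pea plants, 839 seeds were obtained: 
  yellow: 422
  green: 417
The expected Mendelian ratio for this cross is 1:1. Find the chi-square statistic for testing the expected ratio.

0.030

The 1:1 ratio has 2 parts, so with N = 839 the expected counts are:
  yellow: 839 × 1/2 = 419.5
  green: 839 × 1/2 = 419.5
χ² = Σ (O − E)² / E
  yellow: (422 − 419.5)² / 419.5 = 0.0149
  green: (417 − 419.5)² / 419.5 = 0.0149
χ² = 0.0149 + 0.0149 = 0.0298 ≈ 0.030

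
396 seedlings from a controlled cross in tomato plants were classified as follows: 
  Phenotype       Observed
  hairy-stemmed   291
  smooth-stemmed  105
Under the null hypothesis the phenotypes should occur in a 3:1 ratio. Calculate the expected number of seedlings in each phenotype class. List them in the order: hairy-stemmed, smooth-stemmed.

297, 99

Expected counts for N = 396 under a 3:1 ratio (total parts = 4):
  hairy-stemmed: 396 × 3/4 = 297
  smooth-stemmed: 396 × 1/4 = 99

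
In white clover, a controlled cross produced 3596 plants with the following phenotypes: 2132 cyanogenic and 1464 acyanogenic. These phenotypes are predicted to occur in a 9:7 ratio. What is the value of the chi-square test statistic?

13.487

Total ratio parts = 16. Expected numbers out of 3596:
  cyanogenic: 3596 × 9/16 = 2022.75
  acyanogenic: 3596 × 7/16 = 1573.25
χ² = Σ (O − E)² / E
  cyanogenic: (2132 − 2022.75)² / 2022.75 = 5.9007
  acyanogenic: (1464 − 1573.25)² / 1573.25 = 7.5866
χ² = 5.9007 + 7.5866 = 13.4873 ≈ 13.487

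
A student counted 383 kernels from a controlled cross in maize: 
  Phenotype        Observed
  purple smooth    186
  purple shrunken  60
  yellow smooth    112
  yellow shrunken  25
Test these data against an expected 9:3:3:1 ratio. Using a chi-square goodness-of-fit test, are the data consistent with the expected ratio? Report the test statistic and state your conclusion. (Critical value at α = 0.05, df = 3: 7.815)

Expected counts for N = 383 under a 9:3:3:1 ratio (total parts = 16):
  purple smooth: 383 × 9/16 = 215.4375
  purple shrunken: 383 × 3/16 = 71.8125
  yellow smooth: 383 × 3/16 = 71.8125
  yellow shrunken: 383 × 1/16 = 23.9375
χ² = Σ (O − E)² / E
  purple smooth: (186 − 215.4375)² / 215.4375 = 4.0224
  purple shrunken: (60 − 71.8125)² / 71.8125 = 1.9430
  yellow smooth: (112 − 71.8125)² / 71.8125 = 22.4896
  yellow shrunken: (25 − 23.9375)² / 23.9375 = 0.0472
χ² = 4.0224 + 1.9430 + 22.4896 + 0.0472 = 28.5022 ≈ 28.502
Degrees of freedom = 4 − 1 = 3; critical value at α = 0.05 is 7.815.
Since 28.502 > 7.815, we reject the null hypothesis — the data do not fit the 9:3:3:1 ratio.

28.502; not consistent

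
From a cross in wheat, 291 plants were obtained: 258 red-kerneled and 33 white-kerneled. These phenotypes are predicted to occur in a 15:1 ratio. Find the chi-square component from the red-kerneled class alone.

0.804

Expected counts for N = 291 under a 15:1 ratio (total parts = 16):
  red-kerneled: 291 × 15/16 = 272.8125
  white-kerneled: 291 × 1/16 = 18.1875
Contribution of red-kerneled: (258 − 272.8125)² / 272.8125 = 0.8043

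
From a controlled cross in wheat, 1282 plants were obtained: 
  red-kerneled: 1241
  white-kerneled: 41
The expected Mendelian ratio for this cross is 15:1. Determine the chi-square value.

Under the 15:1 hypothesis (Σ ratio = 16, N = 1282):
  red-kerneled: 1282 × 15/16 = 1201.875
  white-kerneled: 1282 × 1/16 = 80.125
χ² = Σ (O − E)² / E
  red-kerneled: (1241 − 1201.875)² / 1201.875 = 1.2736
  white-kerneled: (41 − 80.125)² / 80.125 = 19.1047
χ² = 1.2736 + 19.1047 = 20.3783 ≈ 20.378

20.378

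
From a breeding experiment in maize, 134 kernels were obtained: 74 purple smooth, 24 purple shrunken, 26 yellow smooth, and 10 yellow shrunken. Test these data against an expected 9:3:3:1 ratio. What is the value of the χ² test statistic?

Under the 9:3:3:1 hypothesis (Σ ratio = 16, N = 134):
  purple smooth: 134 × 9/16 = 75.375
  purple shrunken: 134 × 3/16 = 25.125
  yellow smooth: 134 × 3/16 = 25.125
  yellow shrunken: 134 × 1/16 = 8.375
χ² = Σ (O − E)² / E
  purple smooth: (74 − 75.375)² / 75.375 = 0.0251
  purple shrunken: (24 − 25.125)² / 25.125 = 0.0504
  yellow smooth: (26 − 25.125)² / 25.125 = 0.0305
  yellow shrunken: (10 − 8.375)² / 8.375 = 0.3153
χ² = 0.0251 + 0.0504 + 0.0305 + 0.3153 = 0.4213 ≈ 0.421

0.421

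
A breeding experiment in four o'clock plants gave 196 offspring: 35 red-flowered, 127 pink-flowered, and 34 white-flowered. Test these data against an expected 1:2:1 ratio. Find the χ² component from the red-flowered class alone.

4.000

Total ratio parts = 4. Expected numbers out of 196:
  red-flowered: 196 × 1/4 = 49
  pink-flowered: 196 × 2/4 = 98
  white-flowered: 196 × 1/4 = 49
Contribution of red-flowered: (35 − 49)² / 49 = 4.0000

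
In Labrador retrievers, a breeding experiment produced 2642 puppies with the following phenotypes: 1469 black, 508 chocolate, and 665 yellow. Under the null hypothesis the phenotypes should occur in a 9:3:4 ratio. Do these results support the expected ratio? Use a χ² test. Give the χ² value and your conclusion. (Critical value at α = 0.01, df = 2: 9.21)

0.550; consistent

Expected counts for N = 2642 under a 9:3:4 ratio (total parts = 16):
  black: 2642 × 9/16 = 1486.125
  chocolate: 2642 × 3/16 = 495.375
  yellow: 2642 × 4/16 = 660.5
χ² = Σ (O − E)² / E
  black: (1469 − 1486.125)² / 1486.125 = 0.1973
  chocolate: (508 − 495.375)² / 495.375 = 0.3218
  yellow: (665 − 660.5)² / 660.5 = 0.0307
χ² = 0.1973 + 0.3218 + 0.0307 = 0.5498 ≈ 0.550
Degrees of freedom = 3 − 1 = 2; critical value at α = 0.01 is 9.21.
Since 0.550 < 9.21, we fail to reject the null hypothesis — the data are consistent with the 9:3:4 ratio.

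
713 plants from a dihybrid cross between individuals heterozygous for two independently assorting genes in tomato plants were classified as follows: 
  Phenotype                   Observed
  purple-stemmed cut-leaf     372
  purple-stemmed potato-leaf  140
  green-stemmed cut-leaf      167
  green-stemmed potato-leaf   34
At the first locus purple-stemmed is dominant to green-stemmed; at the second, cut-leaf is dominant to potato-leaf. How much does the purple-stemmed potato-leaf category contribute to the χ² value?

A dihybrid F₂ with independent assortment and complete dominance at both loci gives a 9:3:3:1 phenotypic ratio.
Total ratio parts = 16. Expected numbers out of 713:
  purple-stemmed cut-leaf: 713 × 9/16 = 401.0625
  purple-stemmed potato-leaf: 713 × 3/16 = 133.6875
  green-stemmed cut-leaf: 713 × 3/16 = 133.6875
  green-stemmed potato-leaf: 713 × 1/16 = 44.5625
Contribution of purple-stemmed potato-leaf: (140 − 133.6875)² / 133.6875 = 0.2981

0.298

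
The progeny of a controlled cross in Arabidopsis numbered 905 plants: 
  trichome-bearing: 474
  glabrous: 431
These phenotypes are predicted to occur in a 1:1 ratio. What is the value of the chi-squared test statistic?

2.043

The 1:1 ratio has 2 parts, so with N = 905 the expected counts are:
  trichome-bearing: 905 × 1/2 = 452.5
  glabrous: 905 × 1/2 = 452.5
χ² = Σ (O − E)² / E
  trichome-bearing: (474 − 452.5)² / 452.5 = 1.0215
  glabrous: (431 − 452.5)² / 452.5 = 1.0215
χ² = 1.0215 + 1.0215 = 2.043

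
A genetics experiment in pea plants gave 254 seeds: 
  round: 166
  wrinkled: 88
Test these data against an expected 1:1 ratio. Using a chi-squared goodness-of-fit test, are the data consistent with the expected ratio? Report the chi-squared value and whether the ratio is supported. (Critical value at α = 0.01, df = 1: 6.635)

The 1:1 ratio has 2 parts, so with N = 254 the expected counts are:
  round: 254 × 1/2 = 127
  wrinkled: 254 × 1/2 = 127
χ² = Σ (O − E)² / E
  round: (166 − 127)² / 127 = 11.9764
  wrinkled: (88 − 127)² / 127 = 11.9764
χ² = 11.9764 + 11.9764 = 23.9528 ≈ 23.953
Degrees of freedom = 2 − 1 = 1; critical value at α = 0.01 is 6.635.
Since 23.953 > 6.635, we reject the null hypothesis — the data do not fit the 1:1 ratio.

23.953; not consistent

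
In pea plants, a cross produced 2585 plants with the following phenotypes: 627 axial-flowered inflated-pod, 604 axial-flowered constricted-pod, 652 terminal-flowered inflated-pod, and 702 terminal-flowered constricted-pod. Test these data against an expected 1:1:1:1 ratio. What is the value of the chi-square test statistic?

8.196

Expected counts for N = 2585 under a 1:1:1:1 ratio (total parts = 4):
  axial-flowered inflated-pod: 2585 × 1/4 = 646.25
  axial-flowered constricted-pod: 2585 × 1/4 = 646.25
  terminal-flowered inflated-pod: 2585 × 1/4 = 646.25
  terminal-flowered constricted-pod: 2585 × 1/4 = 646.25
χ² = Σ (O − E)² / E
  axial-flowered inflated-pod: (627 − 646.25)² / 646.25 = 0.5734
  axial-flowered constricted-pod: (604 − 646.25)² / 646.25 = 2.7622
  terminal-flowered inflated-pod: (652 − 646.25)² / 646.25 = 0.0512
  terminal-flowered constricted-pod: (702 − 646.25)² / 646.25 = 4.8094
χ² = 0.5734 + 2.7622 + 0.0512 + 4.8094 = 8.1962 ≈ 8.196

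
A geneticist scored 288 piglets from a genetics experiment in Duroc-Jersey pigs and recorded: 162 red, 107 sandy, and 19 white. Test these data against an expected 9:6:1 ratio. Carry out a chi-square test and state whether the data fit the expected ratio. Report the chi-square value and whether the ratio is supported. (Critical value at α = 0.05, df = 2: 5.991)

Expected counts for N = 288 under a 9:6:1 ratio (total parts = 16):
  red: 288 × 9/16 = 162
  sandy: 288 × 6/16 = 108
  white: 288 × 1/16 = 18
χ² = Σ (O − E)² / E
  red: (162 − 162)² / 162 = 0.0000
  sandy: (107 − 108)² / 108 = 0.0093
  white: (19 − 18)² / 18 = 0.0556
χ² = 0.0000 + 0.0093 + 0.0556 = 0.0649 ≈ 0.065
Degrees of freedom = 3 − 1 = 2; critical value at α = 0.05 is 5.991.
Since 0.065 < 5.991, we fail to reject the null hypothesis — the data are consistent with the 9:6:1 ratio.

0.065; consistent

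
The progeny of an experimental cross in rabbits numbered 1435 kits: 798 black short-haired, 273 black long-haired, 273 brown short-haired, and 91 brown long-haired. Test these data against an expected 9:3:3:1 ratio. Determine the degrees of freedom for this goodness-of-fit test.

3

A goodness-of-fit test with 4 phenotype classes has df = 4 − 1 = 3.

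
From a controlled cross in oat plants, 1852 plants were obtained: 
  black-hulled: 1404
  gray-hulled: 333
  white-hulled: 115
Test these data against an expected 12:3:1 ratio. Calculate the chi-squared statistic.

0.752

Under the 12:3:1 hypothesis (Σ ratio = 16, N = 1852):
  black-hulled: 1852 × 12/16 = 1389
  gray-hulled: 1852 × 3/16 = 347.25
  white-hulled: 1852 × 1/16 = 115.75
χ² = Σ (O − E)² / E
  black-hulled: (1404 − 1389)² / 1389 = 0.1620
  gray-hulled: (333 − 347.25)² / 347.25 = 0.5848
  white-hulled: (115 − 115.75)² / 115.75 = 0.0049
χ² = 0.1620 + 0.5848 + 0.0049 = 0.7517 ≈ 0.752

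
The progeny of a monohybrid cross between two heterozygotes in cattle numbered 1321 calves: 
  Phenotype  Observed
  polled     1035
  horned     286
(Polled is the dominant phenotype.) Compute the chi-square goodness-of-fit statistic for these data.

7.905

For a monohybrid cross between heterozygotes with complete dominance, the expected phenotypic ratio is 3:1.
Under the 3:1 hypothesis (Σ ratio = 4, N = 1321):
  polled: 1321 × 3/4 = 990.75
  horned: 1321 × 1/4 = 330.25
χ² = Σ (O − E)² / E
  polled: (1035 − 990.75)² / 990.75 = 1.9763
  horned: (286 − 330.25)² / 330.25 = 5.9290
χ² = 1.9763 + 5.9290 = 7.9053 ≈ 7.905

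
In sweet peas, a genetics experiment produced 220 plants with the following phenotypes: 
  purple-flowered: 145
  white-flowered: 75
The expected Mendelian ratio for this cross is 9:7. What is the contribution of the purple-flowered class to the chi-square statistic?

The 9:7 ratio has 16 parts, so with N = 220 the expected counts are:
  purple-flowered: 220 × 9/16 = 123.75
  white-flowered: 220 × 7/16 = 96.25
Contribution of purple-flowered: (145 − 123.75)² / 123.75 = 3.6490

3.649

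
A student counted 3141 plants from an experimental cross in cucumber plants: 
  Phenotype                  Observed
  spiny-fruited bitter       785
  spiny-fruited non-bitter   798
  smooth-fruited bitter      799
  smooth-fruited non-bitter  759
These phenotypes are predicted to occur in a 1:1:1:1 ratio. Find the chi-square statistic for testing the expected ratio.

The 1:1:1:1 ratio has 4 parts, so with N = 3141 the expected counts are:
  spiny-fruited bitter: 3141 × 1/4 = 785.25
  spiny-fruited non-bitter: 3141 × 1/4 = 785.25
  smooth-fruited bitter: 3141 × 1/4 = 785.25
  smooth-fruited non-bitter: 3141 × 1/4 = 785.25
χ² = Σ (O − E)² / E
  spiny-fruited bitter: (785 − 785.25)² / 785.25 = 0.0001
  spiny-fruited non-bitter: (798 − 785.25)² / 785.25 = 0.2070
  smooth-fruited bitter: (799 − 785.25)² / 785.25 = 0.2408
  smooth-fruited non-bitter: (759 − 785.25)² / 785.25 = 0.8775
χ² = 0.0001 + 0.2070 + 0.2408 + 0.8775 = 1.3254 ≈ 1.325

1.325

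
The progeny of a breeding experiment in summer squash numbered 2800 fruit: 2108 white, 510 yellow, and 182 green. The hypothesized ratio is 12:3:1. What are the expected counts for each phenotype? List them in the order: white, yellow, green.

Expected counts for N = 2800 under a 12:3:1 ratio (total parts = 16):
  white: 2800 × 12/16 = 2100
  yellow: 2800 × 3/16 = 525
  green: 2800 × 1/16 = 175

2100, 525, 175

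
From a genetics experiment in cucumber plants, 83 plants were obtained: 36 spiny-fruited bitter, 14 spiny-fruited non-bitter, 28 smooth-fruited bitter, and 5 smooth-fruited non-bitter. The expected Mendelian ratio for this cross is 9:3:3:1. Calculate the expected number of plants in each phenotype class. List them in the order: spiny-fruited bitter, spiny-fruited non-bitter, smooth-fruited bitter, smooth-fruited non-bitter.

46.6875, 15.5625, 15.5625, 5.1875

The 9:3:3:1 ratio has 16 parts, so with N = 83 the expected counts are:
  spiny-fruited bitter: 83 × 9/16 = 46.6875
  spiny-fruited non-bitter: 83 × 3/16 = 15.5625
  smooth-fruited bitter: 83 × 3/16 = 15.5625
  smooth-fruited non-bitter: 83 × 1/16 = 5.1875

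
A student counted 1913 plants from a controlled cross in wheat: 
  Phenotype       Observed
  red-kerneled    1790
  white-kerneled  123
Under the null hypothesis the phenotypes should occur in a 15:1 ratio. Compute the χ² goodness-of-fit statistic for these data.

0.105

Under the 15:1 hypothesis (Σ ratio = 16, N = 1913):
  red-kerneled: 1913 × 15/16 = 1793.4375
  white-kerneled: 1913 × 1/16 = 119.5625
χ² = Σ (O − E)² / E
  red-kerneled: (1790 − 1793.4375)² / 1793.4375 = 0.0066
  white-kerneled: (123 − 119.5625)² / 119.5625 = 0.0988
χ² = 0.0066 + 0.0988 = 0.1054 ≈ 0.105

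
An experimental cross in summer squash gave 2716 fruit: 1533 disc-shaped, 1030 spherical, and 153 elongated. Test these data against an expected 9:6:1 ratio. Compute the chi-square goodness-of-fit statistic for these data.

The 9:6:1 ratio has 16 parts, so with N = 2716 the expected counts are:
  disc-shaped: 2716 × 9/16 = 1527.75
  spherical: 2716 × 6/16 = 1018.5
  elongated: 2716 × 1/16 = 169.75
χ² = Σ (O − E)² / E
  disc-shaped: (1533 − 1527.75)² / 1527.75 = 0.0180
  spherical: (1030 − 1018.5)² / 1018.5 = 0.1298
  elongated: (153 − 169.75)² / 169.75 = 1.6528
χ² = 0.0180 + 0.1298 + 1.6528 = 1.8006 ≈ 1.801

1.801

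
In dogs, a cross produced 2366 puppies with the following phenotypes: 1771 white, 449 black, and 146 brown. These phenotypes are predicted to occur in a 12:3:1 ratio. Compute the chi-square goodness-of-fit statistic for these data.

0.096

Total ratio parts = 16. Expected numbers out of 2366:
  white: 2366 × 12/16 = 1774.5
  black: 2366 × 3/16 = 443.625
  brown: 2366 × 1/16 = 147.875
χ² = Σ (O − E)² / E
  white: (1771 − 1774.5)² / 1774.5 = 0.0069
  black: (449 − 443.625)² / 443.625 = 0.0651
  brown: (146 − 147.875)² / 147.875 = 0.0238
χ² = 0.0069 + 0.0651 + 0.0238 = 0.0958 ≈ 0.096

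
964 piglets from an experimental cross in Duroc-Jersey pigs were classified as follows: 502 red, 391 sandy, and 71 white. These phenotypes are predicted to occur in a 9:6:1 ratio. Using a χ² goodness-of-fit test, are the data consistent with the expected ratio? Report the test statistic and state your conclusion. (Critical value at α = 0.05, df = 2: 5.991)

Expected counts for N = 964 under a 9:6:1 ratio (total parts = 16):
  red: 964 × 9/16 = 542.25
  sandy: 964 × 6/16 = 361.5
  white: 964 × 1/16 = 60.25
χ² = Σ (O − E)² / E
  red: (502 − 542.25)² / 542.25 = 2.9877
  sandy: (391 − 361.5)² / 361.5 = 2.4073
  white: (71 − 60.25)² / 60.25 = 1.9180
χ² = 2.9877 + 2.4073 + 1.9180 = 7.313
Degrees of freedom = 3 − 1 = 2; critical value at α = 0.05 is 5.991.
Since 7.313 > 5.991, we reject the null hypothesis — the data do not fit the 9:6:1 ratio.

7.313; not consistent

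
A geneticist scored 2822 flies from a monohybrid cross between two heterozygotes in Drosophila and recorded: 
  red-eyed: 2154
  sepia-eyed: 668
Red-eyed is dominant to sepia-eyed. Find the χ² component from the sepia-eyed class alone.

1.993

For a monohybrid cross between heterozygotes with complete dominance, the expected phenotypic ratio is 3:1.
Total ratio parts = 4. Expected numbers out of 2822:
  red-eyed: 2822 × 3/4 = 2116.5
  sepia-eyed: 2822 × 1/4 = 705.5
Contribution of sepia-eyed: (668 − 705.5)² / 705.5 = 1.9933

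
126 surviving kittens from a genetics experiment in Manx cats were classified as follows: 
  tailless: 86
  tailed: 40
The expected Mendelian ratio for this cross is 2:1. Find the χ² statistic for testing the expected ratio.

Total ratio parts = 3. Expected numbers out of 126:
  tailless: 126 × 2/3 = 84
  tailed: 126 × 1/3 = 42
χ² = Σ (O − E)² / E
  tailless: (86 − 84)² / 84 = 0.0476
  tailed: (40 − 42)² / 42 = 0.0952
χ² = 0.0476 + 0.0952 = 0.1428 ≈ 0.143

0.143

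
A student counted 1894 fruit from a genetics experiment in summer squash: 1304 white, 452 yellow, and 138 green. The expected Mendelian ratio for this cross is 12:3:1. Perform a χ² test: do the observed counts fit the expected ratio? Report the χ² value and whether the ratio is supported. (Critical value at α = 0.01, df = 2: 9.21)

39.235; not consistent

Under the 12:3:1 hypothesis (Σ ratio = 16, N = 1894):
  white: 1894 × 12/16 = 1420.5
  yellow: 1894 × 3/16 = 355.125
  green: 1894 × 1/16 = 118.375
χ² = Σ (O − E)² / E
  white: (1304 − 1420.5)² / 1420.5 = 9.5546
  yellow: (452 − 355.125)² / 355.125 = 26.4267
  green: (138 − 118.375)² / 118.375 = 3.2536
χ² = 9.5546 + 26.4267 + 3.2536 = 39.2349 ≈ 39.235
Degrees of freedom = 3 − 1 = 2; critical value at α = 0.01 is 9.21.
Since 39.235 > 9.21, we reject the null hypothesis — the data do not fit the 12:3:1 ratio.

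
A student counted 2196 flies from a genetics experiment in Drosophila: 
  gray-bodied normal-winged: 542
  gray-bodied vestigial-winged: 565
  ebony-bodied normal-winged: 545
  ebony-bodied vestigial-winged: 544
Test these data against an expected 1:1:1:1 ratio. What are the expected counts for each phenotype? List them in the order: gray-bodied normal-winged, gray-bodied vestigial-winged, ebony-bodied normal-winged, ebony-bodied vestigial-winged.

549, 549, 549, 549

The 1:1:1:1 ratio has 4 parts, so with N = 2196 the expected counts are:
  gray-bodied normal-winged: 2196 × 1/4 = 549
  gray-bodied vestigial-winged: 2196 × 1/4 = 549
  ebony-bodied normal-winged: 2196 × 1/4 = 549
  ebony-bodied vestigial-winged: 2196 × 1/4 = 549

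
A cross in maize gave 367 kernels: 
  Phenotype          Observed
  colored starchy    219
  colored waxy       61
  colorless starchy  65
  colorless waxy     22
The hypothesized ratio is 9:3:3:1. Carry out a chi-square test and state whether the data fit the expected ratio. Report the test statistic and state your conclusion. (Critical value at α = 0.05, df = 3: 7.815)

Expected counts for N = 367 under a 9:3:3:1 ratio (total parts = 16):
  colored starchy: 367 × 9/16 = 206.4375
  colored waxy: 367 × 3/16 = 68.8125
  colorless starchy: 367 × 3/16 = 68.8125
  colorless waxy: 367 × 1/16 = 22.9375
χ² = Σ (O − E)² / E
  colored starchy: (219 − 206.4375)² / 206.4375 = 0.7645
  colored waxy: (61 − 68.8125)² / 68.8125 = 0.8870
  colorless starchy: (65 − 68.8125)² / 68.8125 = 0.2112
  colorless waxy: (22 − 22.9375)² / 22.9375 = 0.0383
χ² = 0.7645 + 0.8870 + 0.2112 + 0.0383 = 1.901
Degrees of freedom = 4 − 1 = 3; critical value at α = 0.05 is 7.815.
Since 1.901 < 7.815, we fail to reject the null hypothesis — the data are consistent with the 9:3:3:1 ratio.

1.901; consistent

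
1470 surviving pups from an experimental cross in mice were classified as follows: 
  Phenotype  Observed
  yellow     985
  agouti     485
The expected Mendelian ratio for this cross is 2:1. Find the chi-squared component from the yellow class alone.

0.026

Under the 2:1 hypothesis (Σ ratio = 3, N = 1470):
  yellow: 1470 × 2/3 = 980
  agouti: 1470 × 1/3 = 490
Contribution of yellow: (985 − 980)² / 980 = 0.0255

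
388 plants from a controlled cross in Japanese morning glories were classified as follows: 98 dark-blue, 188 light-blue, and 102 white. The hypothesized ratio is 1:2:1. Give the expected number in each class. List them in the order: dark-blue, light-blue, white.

Total ratio parts = 4. Expected numbers out of 388:
  dark-blue: 388 × 1/4 = 97
  light-blue: 388 × 2/4 = 194
  white: 388 × 1/4 = 97

97, 194, 97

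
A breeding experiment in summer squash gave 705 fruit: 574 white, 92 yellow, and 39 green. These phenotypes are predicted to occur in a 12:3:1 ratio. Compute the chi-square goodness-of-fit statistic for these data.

16.672

The 12:3:1 ratio has 16 parts, so with N = 705 the expected counts are:
  white: 705 × 12/16 = 528.75
  yellow: 705 × 3/16 = 132.1875
  green: 705 × 1/16 = 44.0625
χ² = Σ (O − E)² / E
  white: (574 − 528.75)² / 528.75 = 3.8725
  yellow: (92 − 132.1875)² / 132.1875 = 12.2178
  green: (39 − 44.0625)² / 44.0625 = 0.5816
χ² = 3.8725 + 12.2178 + 0.5816 = 16.6719 ≈ 16.672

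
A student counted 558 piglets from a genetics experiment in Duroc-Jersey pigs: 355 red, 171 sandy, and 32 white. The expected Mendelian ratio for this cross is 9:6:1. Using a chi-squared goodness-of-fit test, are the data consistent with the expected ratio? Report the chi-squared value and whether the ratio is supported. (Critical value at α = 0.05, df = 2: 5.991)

12.617; not consistent

Expected counts for N = 558 under a 9:6:1 ratio (total parts = 16):
  red: 558 × 9/16 = 313.875
  sandy: 558 × 6/16 = 209.25
  white: 558 × 1/16 = 34.875
χ² = Σ (O − E)² / E
  red: (355 − 313.875)² / 313.875 = 5.3883
  sandy: (171 − 209.25)² / 209.25 = 6.9919
  white: (32 − 34.875)² / 34.875 = 0.2370
χ² = 5.3883 + 6.9919 + 0.2370 = 12.6172 ≈ 12.617
Degrees of freedom = 3 − 1 = 2; critical value at α = 0.05 is 5.991.
Since 12.617 > 5.991, we reject the null hypothesis — the data do not fit the 9:6:1 ratio.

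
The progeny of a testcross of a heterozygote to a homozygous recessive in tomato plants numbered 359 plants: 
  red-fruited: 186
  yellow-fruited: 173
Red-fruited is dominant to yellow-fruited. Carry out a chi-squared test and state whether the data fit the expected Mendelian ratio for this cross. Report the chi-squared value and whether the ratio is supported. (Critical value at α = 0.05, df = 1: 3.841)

0.471; consistent

A testcross of a heterozygote (Aa × aa) gives a 1:1 phenotypic ratio.
Total ratio parts = 2. Expected numbers out of 359:
  red-fruited: 359 × 1/2 = 179.5
  yellow-fruited: 359 × 1/2 = 179.5
χ² = Σ (O − E)² / E
  red-fruited: (186 − 179.5)² / 179.5 = 0.2354
  yellow-fruited: (173 − 179.5)² / 179.5 = 0.2354
χ² = 0.2354 + 0.2354 = 0.4708 ≈ 0.471
Degrees of freedom = 2 − 1 = 1; critical value at α = 0.05 is 3.841.
Since 0.471 < 3.841, we fail to reject the null hypothesis — the data are consistent with the 1:1 ratio.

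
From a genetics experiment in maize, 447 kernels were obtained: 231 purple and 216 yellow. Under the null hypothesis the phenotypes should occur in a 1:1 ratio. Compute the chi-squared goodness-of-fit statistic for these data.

0.503

Total ratio parts = 2. Expected numbers out of 447:
  purple: 447 × 1/2 = 223.5
  yellow: 447 × 1/2 = 223.5
χ² = Σ (O − E)² / E
  purple: (231 − 223.5)² / 223.5 = 0.2517
  yellow: (216 − 223.5)² / 223.5 = 0.2517
χ² = 0.2517 + 0.2517 = 0.5034 ≈ 0.503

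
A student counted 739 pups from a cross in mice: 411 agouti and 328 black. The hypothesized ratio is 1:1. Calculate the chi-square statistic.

Total ratio parts = 2. Expected numbers out of 739:
  agouti: 739 × 1/2 = 369.5
  black: 739 × 1/2 = 369.5
χ² = Σ (O − E)² / E
  agouti: (411 − 369.5)² / 369.5 = 4.6610
  black: (328 − 369.5)² / 369.5 = 4.6610
χ² = 4.6610 + 4.6610 = 9.322

9.322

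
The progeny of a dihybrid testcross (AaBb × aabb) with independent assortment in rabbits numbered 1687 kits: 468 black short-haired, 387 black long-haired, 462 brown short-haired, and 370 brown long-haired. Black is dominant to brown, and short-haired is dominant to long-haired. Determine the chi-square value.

18.126

A dihybrid testcross with independent assortment gives a 1:1:1:1 ratio.
Under the 1:1:1:1 hypothesis (Σ ratio = 4, N = 1687):
  black short-haired: 1687 × 1/4 = 421.75
  black long-haired: 1687 × 1/4 = 421.75
  brown short-haired: 1687 × 1/4 = 421.75
  brown long-haired: 1687 × 1/4 = 421.75
χ² = Σ (O − E)² / E
  black short-haired: (468 − 421.75)² / 421.75 = 5.0719
  black long-haired: (387 − 421.75)² / 421.75 = 2.8632
  brown short-haired: (462 − 421.75)² / 421.75 = 3.8413
  brown long-haired: (370 − 421.75)² / 421.75 = 6.3499
χ² = 5.0719 + 2.8632 + 3.8413 + 6.3499 = 18.1263 ≈ 18.126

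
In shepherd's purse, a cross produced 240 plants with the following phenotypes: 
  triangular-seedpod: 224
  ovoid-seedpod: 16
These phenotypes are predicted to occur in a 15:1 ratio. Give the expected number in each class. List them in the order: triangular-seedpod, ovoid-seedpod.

225, 15

Under the 15:1 hypothesis (Σ ratio = 16, N = 240):
  triangular-seedpod: 240 × 15/16 = 225
  ovoid-seedpod: 240 × 1/16 = 15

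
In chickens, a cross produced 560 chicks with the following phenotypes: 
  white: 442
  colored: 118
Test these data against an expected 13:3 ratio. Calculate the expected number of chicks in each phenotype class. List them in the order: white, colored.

455, 105

Total ratio parts = 16. Expected numbers out of 560:
  white: 560 × 13/16 = 455
  colored: 560 × 3/16 = 105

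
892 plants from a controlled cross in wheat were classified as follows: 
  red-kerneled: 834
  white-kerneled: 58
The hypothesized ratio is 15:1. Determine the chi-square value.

0.097

Expected counts for N = 892 under a 15:1 ratio (total parts = 16):
  red-kerneled: 892 × 15/16 = 836.25
  white-kerneled: 892 × 1/16 = 55.75
χ² = Σ (O − E)² / E
  red-kerneled: (834 − 836.25)² / 836.25 = 0.0061
  white-kerneled: (58 − 55.75)² / 55.75 = 0.0908
χ² = 0.0061 + 0.0908 = 0.0969 ≈ 0.097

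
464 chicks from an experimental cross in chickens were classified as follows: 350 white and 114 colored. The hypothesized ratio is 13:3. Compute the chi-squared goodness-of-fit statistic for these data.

Total ratio parts = 16. Expected numbers out of 464:
  white: 464 × 13/16 = 377
  colored: 464 × 3/16 = 87
χ² = Σ (O − E)² / E
  white: (350 − 377)² / 377 = 1.9337
  colored: (114 − 87)² / 87 = 8.3793
χ² = 1.9337 + 8.3793 = 10.313

10.313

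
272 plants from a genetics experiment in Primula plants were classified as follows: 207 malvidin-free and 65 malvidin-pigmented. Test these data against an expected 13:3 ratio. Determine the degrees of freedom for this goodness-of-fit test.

1

A goodness-of-fit test with 2 phenotype classes has df = 2 − 1 = 1.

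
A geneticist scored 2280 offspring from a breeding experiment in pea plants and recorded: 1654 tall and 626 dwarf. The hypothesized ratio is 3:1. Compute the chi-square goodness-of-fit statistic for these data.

Total ratio parts = 4. Expected numbers out of 2280:
  tall: 2280 × 3/4 = 1710
  dwarf: 2280 × 1/4 = 570
χ² = Σ (O − E)² / E
  tall: (1654 − 1710)² / 1710 = 1.8339
  dwarf: (626 − 570)² / 570 = 5.5018
χ² = 1.8339 + 5.5018 = 7.3357 ≈ 7.336

7.336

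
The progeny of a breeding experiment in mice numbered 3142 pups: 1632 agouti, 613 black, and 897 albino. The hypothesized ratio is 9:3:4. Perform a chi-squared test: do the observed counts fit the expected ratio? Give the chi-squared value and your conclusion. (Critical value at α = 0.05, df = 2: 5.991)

27.164; not consistent

Under the 9:3:4 hypothesis (Σ ratio = 16, N = 3142):
  agouti: 3142 × 9/16 = 1767.375
  black: 3142 × 3/16 = 589.125
  albino: 3142 × 4/16 = 785.5
χ² = Σ (O − E)² / E
  agouti: (1632 − 1767.375)² / 1767.375 = 10.3693
  black: (613 − 589.125)² / 589.125 = 0.9676
  albino: (897 − 785.5)² / 785.5 = 15.8272
χ² = 10.3693 + 0.9676 + 15.8272 = 27.1641 ≈ 27.164
Degrees of freedom = 3 − 1 = 2; critical value at α = 0.05 is 5.991.
Since 27.164 > 5.991, we reject the null hypothesis — the data do not fit the 9:3:4 ratio.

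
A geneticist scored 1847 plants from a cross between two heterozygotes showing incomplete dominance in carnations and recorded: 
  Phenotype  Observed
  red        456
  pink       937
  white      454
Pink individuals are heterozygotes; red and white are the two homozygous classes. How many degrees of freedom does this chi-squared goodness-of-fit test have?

2

With incomplete dominance, a heterozygote × heterozygote cross gives a 1:2:1 phenotypic ratio.
A goodness-of-fit test with 3 phenotype classes has df = 3 − 1 = 2.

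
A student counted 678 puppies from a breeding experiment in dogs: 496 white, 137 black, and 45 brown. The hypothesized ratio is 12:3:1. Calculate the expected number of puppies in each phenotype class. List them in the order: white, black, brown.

508.5, 127.125, 42.375

Under the 12:3:1 hypothesis (Σ ratio = 16, N = 678):
  white: 678 × 12/16 = 508.5
  black: 678 × 3/16 = 127.125
  brown: 678 × 1/16 = 42.375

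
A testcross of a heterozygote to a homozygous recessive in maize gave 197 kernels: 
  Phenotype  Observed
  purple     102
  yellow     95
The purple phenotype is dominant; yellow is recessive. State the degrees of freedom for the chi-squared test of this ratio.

A testcross of a heterozygote (Aa × aa) gives a 1:1 phenotypic ratio.
A goodness-of-fit test with 2 phenotype classes has df = 2 − 1 = 1.

1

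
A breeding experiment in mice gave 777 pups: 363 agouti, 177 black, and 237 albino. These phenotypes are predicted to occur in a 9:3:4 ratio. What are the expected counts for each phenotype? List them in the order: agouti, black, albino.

The 9:3:4 ratio has 16 parts, so with N = 777 the expected counts are:
  agouti: 777 × 9/16 = 437.0625
  black: 777 × 3/16 = 145.6875
  albino: 777 × 4/16 = 194.25

437.0625, 145.6875, 194.25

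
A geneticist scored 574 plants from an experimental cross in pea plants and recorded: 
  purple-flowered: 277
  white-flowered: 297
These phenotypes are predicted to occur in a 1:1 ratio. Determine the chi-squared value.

The 1:1 ratio has 2 parts, so with N = 574 the expected counts are:
  purple-flowered: 574 × 1/2 = 287
  white-flowered: 574 × 1/2 = 287
χ² = Σ (O − E)² / E
  purple-flowered: (277 − 287)² / 287 = 0.3484
  white-flowered: (297 − 287)² / 287 = 0.3484
χ² = 0.3484 + 0.3484 = 0.6968 ≈ 0.697

0.697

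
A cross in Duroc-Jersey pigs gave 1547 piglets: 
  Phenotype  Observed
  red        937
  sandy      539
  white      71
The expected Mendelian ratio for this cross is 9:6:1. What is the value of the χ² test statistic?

14.870

Under the 9:6:1 hypothesis (Σ ratio = 16, N = 1547):
  red: 1547 × 9/16 = 870.1875
  sandy: 1547 × 6/16 = 580.125
  white: 1547 × 1/16 = 96.6875
χ² = Σ (O − E)² / E
  red: (937 − 870.1875)² / 870.1875 = 5.1298
  sandy: (539 − 580.125)² / 580.125 = 2.9153
  white: (71 − 96.6875)² / 96.6875 = 6.8245
χ² = 5.1298 + 2.9153 + 6.8245 = 14.8696 ≈ 14.870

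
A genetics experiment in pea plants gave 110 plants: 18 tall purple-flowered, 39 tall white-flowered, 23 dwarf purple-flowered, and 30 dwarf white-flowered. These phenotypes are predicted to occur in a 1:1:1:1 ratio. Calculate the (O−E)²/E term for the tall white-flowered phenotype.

Under the 1:1:1:1 hypothesis (Σ ratio = 4, N = 110):
  tall purple-flowered: 110 × 1/4 = 27.5
  tall white-flowered: 110 × 1/4 = 27.5
  dwarf purple-flowered: 110 × 1/4 = 27.5
  dwarf white-flowered: 110 × 1/4 = 27.5
Contribution of tall white-flowered: (39 − 27.5)² / 27.5 = 4.8091

4.809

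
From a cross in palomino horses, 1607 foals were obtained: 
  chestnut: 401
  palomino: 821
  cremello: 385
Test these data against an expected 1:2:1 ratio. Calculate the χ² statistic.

The 1:2:1 ratio has 4 parts, so with N = 1607 the expected counts are:
  chestnut: 1607 × 1/4 = 401.75
  palomino: 1607 × 2/4 = 803.5
  cremello: 1607 × 1/4 = 401.75
χ² = Σ (O − E)² / E
  chestnut: (401 − 401.75)² / 401.75 = 0.0014
  palomino: (821 − 803.5)² / 803.5 = 0.3811
  cremello: (385 − 401.75)² / 401.75 = 0.6984
χ² = 0.0014 + 0.3811 + 0.6984 = 1.0809 ≈ 1.081

1.081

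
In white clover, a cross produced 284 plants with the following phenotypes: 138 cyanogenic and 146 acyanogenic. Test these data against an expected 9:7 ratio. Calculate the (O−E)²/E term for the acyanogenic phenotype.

Total ratio parts = 16. Expected numbers out of 284:
  cyanogenic: 284 × 9/16 = 159.75
  acyanogenic: 284 × 7/16 = 124.25
Contribution of acyanogenic: (146 − 124.25)² / 124.25 = 3.8073

3.807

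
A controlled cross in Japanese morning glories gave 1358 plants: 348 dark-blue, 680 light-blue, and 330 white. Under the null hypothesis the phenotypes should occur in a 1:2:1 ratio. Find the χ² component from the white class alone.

Total ratio parts = 4. Expected numbers out of 1358:
  dark-blue: 1358 × 1/4 = 339.5
  light-blue: 1358 × 2/4 = 679
  white: 1358 × 1/4 = 339.5
Contribution of white: (330 − 339.5)² / 339.5 = 0.2658

0.266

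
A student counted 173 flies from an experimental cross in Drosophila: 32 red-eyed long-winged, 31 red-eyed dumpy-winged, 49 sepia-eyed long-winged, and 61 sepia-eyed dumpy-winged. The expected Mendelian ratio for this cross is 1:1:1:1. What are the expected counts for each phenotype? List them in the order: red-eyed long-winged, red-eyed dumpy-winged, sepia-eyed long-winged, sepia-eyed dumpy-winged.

43.25, 43.25, 43.25, 43.25

The 1:1:1:1 ratio has 4 parts, so with N = 173 the expected counts are:
  red-eyed long-winged: 173 × 1/4 = 43.25
  red-eyed dumpy-winged: 173 × 1/4 = 43.25
  sepia-eyed long-winged: 173 × 1/4 = 43.25
  sepia-eyed dumpy-winged: 173 × 1/4 = 43.25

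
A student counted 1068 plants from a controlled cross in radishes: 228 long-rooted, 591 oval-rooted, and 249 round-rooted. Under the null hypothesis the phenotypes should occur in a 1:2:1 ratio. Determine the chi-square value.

12.994

Under the 1:2:1 hypothesis (Σ ratio = 4, N = 1068):
  long-rooted: 1068 × 1/4 = 267
  oval-rooted: 1068 × 2/4 = 534
  round-rooted: 1068 × 1/4 = 267
χ² = Σ (O − E)² / E
  long-rooted: (228 − 267)² / 267 = 5.6966
  oval-rooted: (591 − 534)² / 534 = 6.0843
  round-rooted: (249 − 267)² / 267 = 1.2135
χ² = 5.6966 + 6.0843 + 1.2135 = 12.9944 ≈ 12.994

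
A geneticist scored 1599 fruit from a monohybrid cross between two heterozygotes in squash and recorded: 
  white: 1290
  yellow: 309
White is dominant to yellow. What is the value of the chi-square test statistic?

27.469

For a monohybrid cross between heterozygotes with complete dominance, the expected phenotypic ratio is 3:1.
Total ratio parts = 4. Expected numbers out of 1599:
  white: 1599 × 3/4 = 1199.25
  yellow: 1599 × 1/4 = 399.75
χ² = Σ (O − E)² / E
  white: (1290 − 1199.25)² / 1199.25 = 6.8673
  yellow: (309 − 399.75)² / 399.75 = 20.6018
χ² = 6.8673 + 20.6018 = 27.4691 ≈ 27.469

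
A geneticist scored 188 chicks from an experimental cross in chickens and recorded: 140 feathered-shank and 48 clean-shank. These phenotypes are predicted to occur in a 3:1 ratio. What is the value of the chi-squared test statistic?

0.028

Total ratio parts = 4. Expected numbers out of 188:
  feathered-shank: 188 × 3/4 = 141
  clean-shank: 188 × 1/4 = 47
χ² = Σ (O − E)² / E
  feathered-shank: (140 − 141)² / 141 = 0.0071
  clean-shank: (48 − 47)² / 47 = 0.0213
χ² = 0.0071 + 0.0213 = 0.0284 ≈ 0.028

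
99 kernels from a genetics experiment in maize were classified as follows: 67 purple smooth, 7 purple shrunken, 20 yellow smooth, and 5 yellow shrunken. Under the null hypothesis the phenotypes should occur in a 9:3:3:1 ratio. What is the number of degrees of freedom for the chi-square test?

3

A goodness-of-fit test with 4 phenotype classes has df = 4 − 1 = 3.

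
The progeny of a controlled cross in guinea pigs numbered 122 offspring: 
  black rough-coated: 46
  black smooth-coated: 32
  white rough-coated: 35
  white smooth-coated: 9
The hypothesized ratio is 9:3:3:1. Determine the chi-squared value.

17.774

Under the 9:3:3:1 hypothesis (Σ ratio = 16, N = 122):
  black rough-coated: 122 × 9/16 = 68.625
  black smooth-coated: 122 × 3/16 = 22.875
  white rough-coated: 122 × 3/16 = 22.875
  white smooth-coated: 122 × 1/16 = 7.625
χ² = Σ (O − E)² / E
  black rough-coated: (46 − 68.625)² / 68.625 = 7.4592
  black smooth-coated: (32 − 22.875)² / 22.875 = 3.6400
  white rough-coated: (35 − 22.875)² / 22.875 = 6.4269
  white smooth-coated: (9 − 7.625)² / 7.625 = 0.2480
χ² = 7.4592 + 3.6400 + 6.4269 + 0.2480 = 17.7741 ≈ 17.774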